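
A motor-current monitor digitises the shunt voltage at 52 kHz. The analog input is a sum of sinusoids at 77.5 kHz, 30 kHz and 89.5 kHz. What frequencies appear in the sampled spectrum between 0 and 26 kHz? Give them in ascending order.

14.5 kHz, 22 kHz, 25.5 kHz

fs/2 = 26 kHz.
77.5 kHz mod fs = 25.5 kHz.
25.5 kHz ≤ fs/2 = 26 kHz, appears at 25.5 kHz.
30 kHz > fs/2 = 26 kHz, folds to fs − 30 kHz = 22 kHz.
89.5 kHz mod fs = 37.5 kHz.
37.5 kHz > fs/2 = 26 kHz, folds to fs − 37.5 kHz = 14.5 kHz.
Distinct values: {14.5 kHz, 22 kHz, 25.5 kHz}.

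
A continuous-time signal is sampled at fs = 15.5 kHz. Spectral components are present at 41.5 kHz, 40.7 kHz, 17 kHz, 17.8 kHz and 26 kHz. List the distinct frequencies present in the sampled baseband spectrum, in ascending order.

fs/2 = 7.75 kHz.
41.5 kHz mod fs = 10.5 kHz.
10.5 kHz > fs/2 = 7.75 kHz, folds to fs − 10.5 kHz = 5 kHz.
40.7 kHz mod fs = 9.7 kHz.
9.7 kHz > fs/2 = 7.75 kHz, folds to fs − 9.7 kHz = 5.8 kHz.
17 kHz mod fs = 1.5 kHz.
1.5 kHz ≤ fs/2 = 7.75 kHz, appears at 1.5 kHz.
17.8 kHz mod fs = 2.3 kHz.
2.3 kHz ≤ fs/2 = 7.75 kHz, appears at 2.3 kHz.
26 kHz mod fs = 10.5 kHz.
10.5 kHz > fs/2 = 7.75 kHz, folds to fs − 10.5 kHz = 5 kHz.
Distinct values: {1.5 kHz, 2.3 kHz, 5 kHz, 5.8 kHz}.

1.5 kHz, 2.3 kHz, 5 kHz, 5.8 kHz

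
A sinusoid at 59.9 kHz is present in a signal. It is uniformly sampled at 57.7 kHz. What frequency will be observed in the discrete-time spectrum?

2.2 kHz

59.9 kHz mod fs = 2.2 kHz.
2.2 kHz ≤ fs/2 = 28.85 kHz, appears at 2.2 kHz.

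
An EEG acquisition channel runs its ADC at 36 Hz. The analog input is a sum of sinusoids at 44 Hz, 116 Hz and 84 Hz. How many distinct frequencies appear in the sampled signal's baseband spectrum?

fs/2 = 18 Hz.
44 Hz mod fs = 8 Hz.
8 Hz ≤ fs/2 = 18 Hz, appears at 8 Hz.
116 Hz mod fs = 8 Hz.
8 Hz ≤ fs/2 = 18 Hz, appears at 8 Hz.
84 Hz mod fs = 12 Hz.
12 Hz ≤ fs/2 = 18 Hz, appears at 12 Hz.
Distinct values: {8 Hz, 12 Hz} → 2.

2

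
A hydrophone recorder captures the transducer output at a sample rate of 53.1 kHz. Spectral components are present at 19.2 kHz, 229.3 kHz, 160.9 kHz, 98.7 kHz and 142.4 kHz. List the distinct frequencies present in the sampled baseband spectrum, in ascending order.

1.6 kHz, 7.5 kHz, 16.9 kHz, 19.2 kHz

fs/2 = 26.55 kHz.
19.2 kHz ≤ fs/2 = 26.55 kHz, passes unchanged.
229.3 kHz mod fs = 16.9 kHz.
16.9 kHz ≤ fs/2 = 26.55 kHz, appears at 16.9 kHz.
160.9 kHz mod fs = 1.6 kHz.
1.6 kHz ≤ fs/2 = 26.55 kHz, appears at 1.6 kHz.
98.7 kHz mod fs = 45.6 kHz.
45.6 kHz > fs/2 = 26.55 kHz, folds to fs − 45.6 kHz = 7.5 kHz.
142.4 kHz mod fs = 36.2 kHz.
36.2 kHz > fs/2 = 26.55 kHz, folds to fs − 36.2 kHz = 16.9 kHz.
Distinct values: {1.6 kHz, 7.5 kHz, 16.9 kHz, 19.2 kHz}.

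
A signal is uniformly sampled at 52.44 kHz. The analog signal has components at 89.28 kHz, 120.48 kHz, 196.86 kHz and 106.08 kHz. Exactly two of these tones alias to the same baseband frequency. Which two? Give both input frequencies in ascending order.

fs/2 = 26.22 kHz.
89.28 kHz mod fs = 36.84 kHz.
36.84 kHz > fs/2 = 26.22 kHz, folds to fs − 36.84 kHz = 15.6 kHz.
120.48 kHz mod fs = 15.6 kHz.
15.6 kHz ≤ fs/2 = 26.22 kHz, appears at 15.6 kHz.
196.86 kHz mod fs = 39.54 kHz.
39.54 kHz > fs/2 = 26.22 kHz, folds to fs − 39.54 kHz = 12.9 kHz.
106.08 kHz mod fs = 1.2 kHz.
1.2 kHz ≤ fs/2 = 26.22 kHz, appears at 1.2 kHz.
89.28 kHz and 120.48 kHz both map to 15.6 kHz.

89.28 kHz, 120.48 kHz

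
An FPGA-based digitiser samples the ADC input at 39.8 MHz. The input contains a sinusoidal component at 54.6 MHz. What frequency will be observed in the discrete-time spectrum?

14.8 MHz

54.6 MHz mod fs = 14.8 MHz.
14.8 MHz ≤ fs/2 = 19.9 MHz, appears at 14.8 MHz.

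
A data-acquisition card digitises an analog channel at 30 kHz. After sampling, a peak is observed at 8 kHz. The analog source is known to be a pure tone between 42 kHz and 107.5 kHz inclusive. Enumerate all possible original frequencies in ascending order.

Frequencies that alias to 8 kHz are k·fs ± 8 kHz for integer k ≥ 0.
k=0: 8 kHz.
k=1: 22 kHz, 38 kHz.
k=2: 52 kHz, 68 kHz.
k=3: 82 kHz, 98 kHz.
k=4: 112 kHz, 128 kHz.
Within [42 kHz, 107.5 kHz]: 52 kHz, 68 kHz, 82 kHz, 98 kHz.

52 kHz, 68 kHz, 82 kHz, 98 kHz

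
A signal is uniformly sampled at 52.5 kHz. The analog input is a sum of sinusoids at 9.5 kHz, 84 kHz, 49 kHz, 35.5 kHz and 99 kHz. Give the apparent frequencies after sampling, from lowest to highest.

3.5 kHz, 6 kHz, 9.5 kHz, 17 kHz, 21 kHz

fs/2 = 26.25 kHz.
9.5 kHz ≤ fs/2 = 26.25 kHz, passes unchanged.
84 kHz mod fs = 31.5 kHz.
31.5 kHz > fs/2 = 26.25 kHz, folds to fs − 31.5 kHz = 21 kHz.
49 kHz > fs/2 = 26.25 kHz, folds to fs − 49 kHz = 3.5 kHz.
35.5 kHz > fs/2 = 26.25 kHz, folds to fs − 35.5 kHz = 17 kHz.
99 kHz mod fs = 46.5 kHz.
46.5 kHz > fs/2 = 26.25 kHz, folds to fs − 46.5 kHz = 6 kHz.
Distinct values: {3.5 kHz, 6 kHz, 9.5 kHz, 17 kHz, 21 kHz}.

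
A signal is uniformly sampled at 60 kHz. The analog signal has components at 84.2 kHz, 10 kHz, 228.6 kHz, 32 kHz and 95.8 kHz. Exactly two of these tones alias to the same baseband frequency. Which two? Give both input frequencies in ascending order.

84.2 kHz, 95.8 kHz

fs/2 = 30 kHz.
84.2 kHz mod fs = 24.2 kHz.
24.2 kHz ≤ fs/2 = 30 kHz, appears at 24.2 kHz.
10 kHz ≤ fs/2 = 30 kHz, passes unchanged.
228.6 kHz mod fs = 48.6 kHz.
48.6 kHz > fs/2 = 30 kHz, folds to fs − 48.6 kHz = 11.4 kHz.
32 kHz > fs/2 = 30 kHz, folds to fs − 32 kHz = 28 kHz.
95.8 kHz mod fs = 35.8 kHz.
35.8 kHz > fs/2 = 30 kHz, folds to fs − 35.8 kHz = 24.2 kHz.
84.2 kHz and 95.8 kHz both map to 24.2 kHz.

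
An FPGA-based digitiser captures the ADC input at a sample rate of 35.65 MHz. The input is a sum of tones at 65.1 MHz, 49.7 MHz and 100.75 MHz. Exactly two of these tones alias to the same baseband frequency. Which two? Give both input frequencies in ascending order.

65.1 MHz, 100.75 MHz

fs/2 = 17.825 MHz.
65.1 MHz mod fs = 29.45 MHz.
29.45 MHz > fs/2 = 17.825 MHz, folds to fs − 29.45 MHz = 6.2 MHz.
49.7 MHz mod fs = 14.05 MHz.
14.05 MHz ≤ fs/2 = 17.825 MHz, appears at 14.05 MHz.
100.75 MHz mod fs = 29.45 MHz.
29.45 MHz > fs/2 = 17.825 MHz, folds to fs − 29.45 MHz = 6.2 MHz.
65.1 MHz and 100.75 MHz both map to 6.2 MHz.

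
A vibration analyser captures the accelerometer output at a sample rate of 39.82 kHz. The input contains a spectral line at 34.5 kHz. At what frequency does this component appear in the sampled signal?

5.32 kHz

34.5 kHz > fs/2 = 19.91 kHz, folds to fs − 34.5 kHz = 5.32 kHz.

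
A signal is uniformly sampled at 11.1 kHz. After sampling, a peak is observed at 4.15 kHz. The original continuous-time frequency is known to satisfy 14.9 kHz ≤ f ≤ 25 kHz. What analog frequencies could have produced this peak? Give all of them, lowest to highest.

Frequencies that alias to 4.15 kHz are k·fs ± 4.15 kHz for integer k ≥ 0.
k=0: 4.15 kHz.
k=1: 6.95 kHz, 15.25 kHz.
k=2: 18.05 kHz, 26.35 kHz.
k=3: 29.15 kHz, 37.45 kHz.
Within [14.9 kHz, 25 kHz]: 15.25 kHz, 18.05 kHz.

15.25 kHz, 18.05 kHz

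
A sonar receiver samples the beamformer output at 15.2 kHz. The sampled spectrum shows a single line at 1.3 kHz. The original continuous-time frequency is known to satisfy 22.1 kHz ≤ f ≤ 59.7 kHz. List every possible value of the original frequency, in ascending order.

Frequencies that alias to 1.3 kHz are k·fs ± 1.3 kHz for integer k ≥ 0.
k=0: 1.3 kHz.
k=1: 13.9 kHz, 16.5 kHz.
k=2: 29.1 kHz, 31.7 kHz.
k=3: 44.3 kHz, 46.9 kHz.
k=4: 59.5 kHz, 62.1 kHz.
k=5: 74.7 kHz, 77.3 kHz.
Within [22.1 kHz, 59.7 kHz]: 29.1 kHz, 31.7 kHz, 44.3 kHz, 46.9 kHz, 59.5 kHz.

29.1 kHz, 31.7 kHz, 44.3 kHz, 46.9 kHz, 59.5 kHz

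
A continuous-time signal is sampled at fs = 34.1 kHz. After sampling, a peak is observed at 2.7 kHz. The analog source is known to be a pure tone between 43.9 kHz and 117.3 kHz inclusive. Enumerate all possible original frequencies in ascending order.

65.5 kHz, 70.9 kHz, 99.6 kHz, 105 kHz

Frequencies that alias to 2.7 kHz are k·fs ± 2.7 kHz for integer k ≥ 0.
k=0: 2.7 kHz.
k=1: 31.4 kHz, 36.8 kHz.
k=2: 65.5 kHz, 70.9 kHz.
k=3: 99.6 kHz, 105 kHz.
k=4: 133.7 kHz, 139.1 kHz.
Within [43.9 kHz, 117.3 kHz]: 65.5 kHz, 70.9 kHz, 99.6 kHz, 105 kHz.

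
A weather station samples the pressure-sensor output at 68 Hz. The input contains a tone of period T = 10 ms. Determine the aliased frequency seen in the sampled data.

T = 10 ms → f = 1/T = 100 Hz.
100 Hz mod fs = 32 Hz.
32 Hz ≤ fs/2 = 34 Hz, appears at 32 Hz.

32 Hz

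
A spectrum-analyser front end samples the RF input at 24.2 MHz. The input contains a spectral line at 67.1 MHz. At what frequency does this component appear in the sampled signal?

67.1 MHz mod fs = 18.7 MHz.
18.7 MHz > fs/2 = 12.1 MHz, folds to fs − 18.7 MHz = 5.5 MHz.

5.5 MHz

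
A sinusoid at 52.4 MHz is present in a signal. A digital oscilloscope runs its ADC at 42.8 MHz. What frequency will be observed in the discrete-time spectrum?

52.4 MHz mod fs = 9.6 MHz.
9.6 MHz ≤ fs/2 = 21.4 MHz, appears at 9.6 MHz.

9.6 MHz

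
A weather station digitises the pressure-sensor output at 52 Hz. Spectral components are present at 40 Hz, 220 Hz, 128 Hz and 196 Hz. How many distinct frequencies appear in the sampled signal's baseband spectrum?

2

fs/2 = 26 Hz.
40 Hz > fs/2 = 26 Hz, folds to fs − 40 Hz = 12 Hz.
220 Hz mod fs = 12 Hz.
12 Hz ≤ fs/2 = 26 Hz, appears at 12 Hz.
128 Hz mod fs = 24 Hz.
24 Hz ≤ fs/2 = 26 Hz, appears at 24 Hz.
196 Hz mod fs = 40 Hz.
40 Hz > fs/2 = 26 Hz, folds to fs − 40 Hz = 12 Hz.
Distinct values: {12 Hz, 24 Hz} → 2.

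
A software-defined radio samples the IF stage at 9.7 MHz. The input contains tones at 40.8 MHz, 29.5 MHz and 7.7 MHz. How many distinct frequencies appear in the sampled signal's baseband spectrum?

fs/2 = 4.85 MHz.
40.8 MHz mod fs = 2 MHz.
2 MHz ≤ fs/2 = 4.85 MHz, appears at 2 MHz.
29.5 MHz mod fs = 0.4 MHz.
0.4 MHz ≤ fs/2 = 4.85 MHz, appears at 0.4 MHz.
7.7 MHz > fs/2 = 4.85 MHz, folds to fs − 7.7 MHz = 2 MHz.
Distinct values: {0.4 MHz, 2 MHz} → 2.

2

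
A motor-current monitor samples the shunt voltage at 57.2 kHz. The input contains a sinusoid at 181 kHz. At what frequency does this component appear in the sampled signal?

9.4 kHz

181 kHz mod fs = 9.4 kHz.
9.4 kHz ≤ fs/2 = 28.6 kHz, appears at 9.4 kHz.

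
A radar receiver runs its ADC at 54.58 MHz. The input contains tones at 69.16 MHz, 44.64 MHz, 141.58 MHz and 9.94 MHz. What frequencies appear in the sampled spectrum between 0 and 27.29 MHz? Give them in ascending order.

9.94 MHz, 14.58 MHz, 22.16 MHz

fs/2 = 27.29 MHz.
69.16 MHz mod fs = 14.58 MHz.
14.58 MHz ≤ fs/2 = 27.29 MHz, appears at 14.58 MHz.
44.64 MHz > fs/2 = 27.29 MHz, folds to fs − 44.64 MHz = 9.94 MHz.
141.58 MHz mod fs = 32.42 MHz.
32.42 MHz > fs/2 = 27.29 MHz, folds to fs − 32.42 MHz = 22.16 MHz.
9.94 MHz ≤ fs/2 = 27.29 MHz, passes unchanged.
Distinct values: {9.94 MHz, 14.58 MHz, 22.16 MHz}.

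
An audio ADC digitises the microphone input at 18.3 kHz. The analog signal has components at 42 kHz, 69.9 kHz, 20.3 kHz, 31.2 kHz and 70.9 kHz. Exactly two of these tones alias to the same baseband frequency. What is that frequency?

fs/2 = 9.15 kHz.
42 kHz mod fs = 5.4 kHz.
5.4 kHz ≤ fs/2 = 9.15 kHz, appears at 5.4 kHz.
69.9 kHz mod fs = 15 kHz.
15 kHz > fs/2 = 9.15 kHz, folds to fs − 15 kHz = 3.3 kHz.
20.3 kHz mod fs = 2 kHz.
2 kHz ≤ fs/2 = 9.15 kHz, appears at 2 kHz.
31.2 kHz mod fs = 12.9 kHz.
12.9 kHz > fs/2 = 9.15 kHz, folds to fs − 12.9 kHz = 5.4 kHz.
70.9 kHz mod fs = 16 kHz.
16 kHz > fs/2 = 9.15 kHz, folds to fs − 16 kHz = 2.3 kHz.
31.2 kHz and 42 kHz both map to 5.4 kHz.

5.4 kHz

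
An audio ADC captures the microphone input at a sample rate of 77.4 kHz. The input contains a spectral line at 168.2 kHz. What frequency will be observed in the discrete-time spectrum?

13.4 kHz

168.2 kHz mod fs = 13.4 kHz.
13.4 kHz ≤ fs/2 = 38.7 kHz, appears at 13.4 kHz.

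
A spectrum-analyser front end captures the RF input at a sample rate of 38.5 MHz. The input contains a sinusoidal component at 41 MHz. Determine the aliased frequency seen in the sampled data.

41 MHz mod fs = 2.5 MHz.
2.5 MHz ≤ fs/2 = 19.25 MHz, appears at 2.5 MHz.

2.5 MHz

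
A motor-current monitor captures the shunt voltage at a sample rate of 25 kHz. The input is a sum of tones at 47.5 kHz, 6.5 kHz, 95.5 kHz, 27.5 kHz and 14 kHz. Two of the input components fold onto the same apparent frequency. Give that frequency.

2.5 kHz

fs/2 = 12.5 kHz.
47.5 kHz mod fs = 22.5 kHz.
22.5 kHz > fs/2 = 12.5 kHz, folds to fs − 22.5 kHz = 2.5 kHz.
6.5 kHz ≤ fs/2 = 12.5 kHz, passes unchanged.
95.5 kHz mod fs = 20.5 kHz.
20.5 kHz > fs/2 = 12.5 kHz, folds to fs − 20.5 kHz = 4.5 kHz.
27.5 kHz mod fs = 2.5 kHz.
2.5 kHz ≤ fs/2 = 12.5 kHz, appears at 2.5 kHz.
14 kHz > fs/2 = 12.5 kHz, folds to fs − 14 kHz = 11 kHz.
27.5 kHz and 47.5 kHz both map to 2.5 kHz.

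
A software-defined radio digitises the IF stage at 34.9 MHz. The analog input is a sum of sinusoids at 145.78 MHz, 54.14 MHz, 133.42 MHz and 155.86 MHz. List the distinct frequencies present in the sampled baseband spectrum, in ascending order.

fs/2 = 17.45 MHz.
145.78 MHz mod fs = 6.18 MHz.
6.18 MHz ≤ fs/2 = 17.45 MHz, appears at 6.18 MHz.
54.14 MHz mod fs = 19.24 MHz.
19.24 MHz > fs/2 = 17.45 MHz, folds to fs − 19.24 MHz = 15.66 MHz.
133.42 MHz mod fs = 28.72 MHz.
28.72 MHz > fs/2 = 17.45 MHz, folds to fs − 28.72 MHz = 6.18 MHz.
155.86 MHz mod fs = 16.26 MHz.
16.26 MHz ≤ fs/2 = 17.45 MHz, appears at 16.26 MHz.
Distinct values: {6.18 MHz, 15.66 MHz, 16.26 MHz}.

6.18 MHz, 15.66 MHz, 16.26 MHz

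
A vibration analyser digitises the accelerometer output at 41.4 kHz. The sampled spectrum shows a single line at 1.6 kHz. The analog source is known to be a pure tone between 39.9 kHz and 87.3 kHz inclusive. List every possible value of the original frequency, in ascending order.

Frequencies that alias to 1.6 kHz are k·fs ± 1.6 kHz for integer k ≥ 0.
k=0: 1.6 kHz.
k=1: 39.8 kHz, 43 kHz.
k=2: 81.2 kHz, 84.4 kHz.
k=3: 122.6 kHz, 125.8 kHz.
Within [39.9 kHz, 87.3 kHz]: 43 kHz, 81.2 kHz, 84.4 kHz.

43 kHz, 81.2 kHz, 84.4 kHz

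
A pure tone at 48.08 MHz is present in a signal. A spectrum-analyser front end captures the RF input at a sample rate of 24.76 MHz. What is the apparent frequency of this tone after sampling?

48.08 MHz mod fs = 23.32 MHz.
23.32 MHz > fs/2 = 12.38 MHz, folds to fs − 23.32 MHz = 1.44 MHz.

1.44 MHz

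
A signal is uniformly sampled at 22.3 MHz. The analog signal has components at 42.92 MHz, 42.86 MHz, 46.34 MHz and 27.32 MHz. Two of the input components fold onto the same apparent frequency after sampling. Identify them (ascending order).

fs/2 = 11.15 MHz.
42.92 MHz mod fs = 20.62 MHz.
20.62 MHz > fs/2 = 11.15 MHz, folds to fs − 20.62 MHz = 1.68 MHz.
42.86 MHz mod fs = 20.56 MHz.
20.56 MHz > fs/2 = 11.15 MHz, folds to fs − 20.56 MHz = 1.74 MHz.
46.34 MHz mod fs = 1.74 MHz.
1.74 MHz ≤ fs/2 = 11.15 MHz, appears at 1.74 MHz.
27.32 MHz mod fs = 5.02 MHz.
5.02 MHz ≤ fs/2 = 11.15 MHz, appears at 5.02 MHz.
42.86 MHz and 46.34 MHz both map to 1.74 MHz.

42.86 MHz, 46.34 MHz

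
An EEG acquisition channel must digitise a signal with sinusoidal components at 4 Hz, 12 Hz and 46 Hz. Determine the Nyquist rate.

92 Hz

Highest-frequency component: 46 Hz.
Nyquist rate = 2 × 46 Hz = 92 Hz.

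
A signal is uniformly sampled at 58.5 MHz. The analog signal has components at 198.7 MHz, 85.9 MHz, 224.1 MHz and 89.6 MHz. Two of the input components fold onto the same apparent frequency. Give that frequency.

fs/2 = 29.25 MHz.
198.7 MHz mod fs = 23.2 MHz.
23.2 MHz ≤ fs/2 = 29.25 MHz, appears at 23.2 MHz.
85.9 MHz mod fs = 27.4 MHz.
27.4 MHz ≤ fs/2 = 29.25 MHz, appears at 27.4 MHz.
224.1 MHz mod fs = 48.6 MHz.
48.6 MHz > fs/2 = 29.25 MHz, folds to fs − 48.6 MHz = 9.9 MHz.
89.6 MHz mod fs = 31.1 MHz.
31.1 MHz > fs/2 = 29.25 MHz, folds to fs − 31.1 MHz = 27.4 MHz.
85.9 MHz and 89.6 MHz both map to 27.4 MHz.

27.4 MHz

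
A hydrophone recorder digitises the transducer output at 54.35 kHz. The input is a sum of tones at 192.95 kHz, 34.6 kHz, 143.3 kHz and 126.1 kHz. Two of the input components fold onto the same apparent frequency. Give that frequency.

fs/2 = 27.175 kHz.
192.95 kHz mod fs = 29.9 kHz.
29.9 kHz > fs/2 = 27.175 kHz, folds to fs − 29.9 kHz = 24.45 kHz.
34.6 kHz > fs/2 = 27.175 kHz, folds to fs − 34.6 kHz = 19.75 kHz.
143.3 kHz mod fs = 34.6 kHz.
34.6 kHz > fs/2 = 27.175 kHz, folds to fs − 34.6 kHz = 19.75 kHz.
126.1 kHz mod fs = 17.4 kHz.
17.4 kHz ≤ fs/2 = 27.175 kHz, appears at 17.4 kHz.
34.6 kHz and 143.3 kHz both map to 19.75 kHz.

19.75 kHz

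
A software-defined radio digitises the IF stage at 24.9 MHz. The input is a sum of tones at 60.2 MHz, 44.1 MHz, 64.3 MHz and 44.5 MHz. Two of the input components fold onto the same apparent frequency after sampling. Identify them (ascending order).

60.2 MHz, 64.3 MHz

fs/2 = 12.45 MHz.
60.2 MHz mod fs = 10.4 MHz.
10.4 MHz ≤ fs/2 = 12.45 MHz, appears at 10.4 MHz.
44.1 MHz mod fs = 19.2 MHz.
19.2 MHz > fs/2 = 12.45 MHz, folds to fs − 19.2 MHz = 5.7 MHz.
64.3 MHz mod fs = 14.5 MHz.
14.5 MHz > fs/2 = 12.45 MHz, folds to fs − 14.5 MHz = 10.4 MHz.
44.5 MHz mod fs = 19.6 MHz.
19.6 MHz > fs/2 = 12.45 MHz, folds to fs − 19.6 MHz = 5.3 MHz.
60.2 MHz and 64.3 MHz both map to 10.4 MHz.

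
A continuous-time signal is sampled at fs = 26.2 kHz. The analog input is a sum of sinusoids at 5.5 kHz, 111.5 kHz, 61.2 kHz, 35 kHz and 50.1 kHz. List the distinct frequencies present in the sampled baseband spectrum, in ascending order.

fs/2 = 13.1 kHz.
5.5 kHz ≤ fs/2 = 13.1 kHz, passes unchanged.
111.5 kHz mod fs = 6.7 kHz.
6.7 kHz ≤ fs/2 = 13.1 kHz, appears at 6.7 kHz.
61.2 kHz mod fs = 8.8 kHz.
8.8 kHz ≤ fs/2 = 13.1 kHz, appears at 8.8 kHz.
35 kHz mod fs = 8.8 kHz.
8.8 kHz ≤ fs/2 = 13.1 kHz, appears at 8.8 kHz.
50.1 kHz mod fs = 23.9 kHz.
23.9 kHz > fs/2 = 13.1 kHz, folds to fs − 23.9 kHz = 2.3 kHz.
Distinct values: {2.3 kHz, 5.5 kHz, 6.7 kHz, 8.8 kHz}.

2.3 kHz, 5.5 kHz, 6.7 kHz, 8.8 kHz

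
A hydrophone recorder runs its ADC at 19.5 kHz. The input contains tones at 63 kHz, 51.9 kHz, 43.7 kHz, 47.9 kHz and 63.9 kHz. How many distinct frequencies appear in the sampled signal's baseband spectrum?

5

fs/2 = 9.75 kHz.
63 kHz mod fs = 4.5 kHz.
4.5 kHz ≤ fs/2 = 9.75 kHz, appears at 4.5 kHz.
51.9 kHz mod fs = 12.9 kHz.
12.9 kHz > fs/2 = 9.75 kHz, folds to fs − 12.9 kHz = 6.6 kHz.
43.7 kHz mod fs = 4.7 kHz.
4.7 kHz ≤ fs/2 = 9.75 kHz, appears at 4.7 kHz.
47.9 kHz mod fs = 8.9 kHz.
8.9 kHz ≤ fs/2 = 9.75 kHz, appears at 8.9 kHz.
63.9 kHz mod fs = 5.4 kHz.
5.4 kHz ≤ fs/2 = 9.75 kHz, appears at 5.4 kHz.
Distinct values: {4.5 kHz, 4.7 kHz, 5.4 kHz, 6.6 kHz, 8.9 kHz} → 5.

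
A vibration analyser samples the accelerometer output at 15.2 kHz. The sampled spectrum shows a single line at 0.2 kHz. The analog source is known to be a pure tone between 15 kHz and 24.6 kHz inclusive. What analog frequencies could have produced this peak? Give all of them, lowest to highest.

Frequencies that alias to 0.2 kHz are k·fs ± 0.2 kHz for integer k ≥ 0.
k=0: 0.2 kHz.
k=1: 15 kHz, 15.4 kHz.
k=2: 30.2 kHz, 30.6 kHz.
Within [15 kHz, 24.6 kHz]: 15 kHz, 15.4 kHz.

15 kHz, 15.4 kHz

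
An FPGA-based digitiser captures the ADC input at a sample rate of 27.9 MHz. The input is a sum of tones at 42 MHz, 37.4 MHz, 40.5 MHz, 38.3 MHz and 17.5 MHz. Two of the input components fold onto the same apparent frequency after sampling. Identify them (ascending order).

17.5 MHz, 38.3 MHz

fs/2 = 13.95 MHz.
42 MHz mod fs = 14.1 MHz.
14.1 MHz > fs/2 = 13.95 MHz, folds to fs − 14.1 MHz = 13.8 MHz.
37.4 MHz mod fs = 9.5 MHz.
9.5 MHz ≤ fs/2 = 13.95 MHz, appears at 9.5 MHz.
40.5 MHz mod fs = 12.6 MHz.
12.6 MHz ≤ fs/2 = 13.95 MHz, appears at 12.6 MHz.
38.3 MHz mod fs = 10.4 MHz.
10.4 MHz ≤ fs/2 = 13.95 MHz, appears at 10.4 MHz.
17.5 MHz > fs/2 = 13.95 MHz, folds to fs − 17.5 MHz = 10.4 MHz.
17.5 MHz and 38.3 MHz both map to 10.4 MHz.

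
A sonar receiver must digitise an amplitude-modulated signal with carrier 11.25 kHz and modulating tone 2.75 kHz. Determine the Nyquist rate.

AM sidebands sit at fc ± fm = 8.5 kHz and 14 kHz.
Highest-frequency component: 14 kHz.
Nyquist rate = 2 × 14 kHz = 28 kHz.

28 kHz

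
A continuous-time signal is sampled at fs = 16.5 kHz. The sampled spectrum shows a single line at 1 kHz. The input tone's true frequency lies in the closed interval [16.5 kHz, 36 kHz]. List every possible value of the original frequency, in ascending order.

17.5 kHz, 32 kHz, 34 kHz

Frequencies that alias to 1 kHz are k·fs ± 1 kHz for integer k ≥ 0.
k=0: 1 kHz.
k=1: 15.5 kHz, 17.5 kHz.
k=2: 32 kHz, 34 kHz.
k=3: 48.5 kHz, 50.5 kHz.
Within [16.5 kHz, 36 kHz]: 17.5 kHz, 32 kHz, 34 kHz.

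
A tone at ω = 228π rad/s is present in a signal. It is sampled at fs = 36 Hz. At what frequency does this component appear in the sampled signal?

6 Hz

ω = 228π rad/s → f = ω/(2π) = 114 Hz.
114 Hz mod fs = 6 Hz.
6 Hz ≤ fs/2 = 18 Hz, appears at 6 Hz.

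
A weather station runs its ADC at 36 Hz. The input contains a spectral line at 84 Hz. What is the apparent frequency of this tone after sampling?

84 Hz mod fs = 12 Hz.
12 Hz ≤ fs/2 = 18 Hz, appears at 12 Hz.

12 Hz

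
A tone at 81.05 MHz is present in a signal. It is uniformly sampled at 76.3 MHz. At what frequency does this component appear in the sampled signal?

81.05 MHz mod fs = 4.75 MHz.
4.75 MHz ≤ fs/2 = 38.15 MHz, appears at 4.75 MHz.

4.75 MHz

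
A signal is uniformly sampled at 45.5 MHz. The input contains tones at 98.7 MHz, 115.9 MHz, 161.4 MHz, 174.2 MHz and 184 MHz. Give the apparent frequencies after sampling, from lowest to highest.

2 MHz, 7.7 MHz, 7.8 MHz, 20.6 MHz

fs/2 = 22.75 MHz.
98.7 MHz mod fs = 7.7 MHz.
7.7 MHz ≤ fs/2 = 22.75 MHz, appears at 7.7 MHz.
115.9 MHz mod fs = 24.9 MHz.
24.9 MHz > fs/2 = 22.75 MHz, folds to fs − 24.9 MHz = 20.6 MHz.
161.4 MHz mod fs = 24.9 MHz.
24.9 MHz > fs/2 = 22.75 MHz, folds to fs − 24.9 MHz = 20.6 MHz.
174.2 MHz mod fs = 37.7 MHz.
37.7 MHz > fs/2 = 22.75 MHz, folds to fs − 37.7 MHz = 7.8 MHz.
184 MHz mod fs = 2 MHz.
2 MHz ≤ fs/2 = 22.75 MHz, appears at 2 MHz.
Distinct values: {2 MHz, 7.7 MHz, 7.8 MHz, 20.6 MHz}.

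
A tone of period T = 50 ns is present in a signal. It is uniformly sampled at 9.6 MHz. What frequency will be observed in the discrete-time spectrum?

0.8 MHz

T = 50 ns → f = 1/T = 20 MHz.
20 MHz mod fs = 0.8 MHz.
0.8 MHz ≤ fs/2 = 4.8 MHz, appears at 0.8 MHz.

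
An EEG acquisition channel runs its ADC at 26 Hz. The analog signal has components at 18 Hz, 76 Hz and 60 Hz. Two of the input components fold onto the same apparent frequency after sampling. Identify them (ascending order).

18 Hz, 60 Hz

fs/2 = 13 Hz.
18 Hz > fs/2 = 13 Hz, folds to fs − 18 Hz = 8 Hz.
76 Hz mod fs = 24 Hz.
24 Hz > fs/2 = 13 Hz, folds to fs − 24 Hz = 2 Hz.
60 Hz mod fs = 8 Hz.
8 Hz ≤ fs/2 = 13 Hz, appears at 8 Hz.
18 Hz and 60 Hz both map to 8 Hz.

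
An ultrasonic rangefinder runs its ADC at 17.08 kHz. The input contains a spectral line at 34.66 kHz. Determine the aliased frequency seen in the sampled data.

34.66 kHz mod fs = 0.5 kHz.
0.5 kHz ≤ fs/2 = 8.54 kHz, appears at 0.5 kHz.

0.5 kHz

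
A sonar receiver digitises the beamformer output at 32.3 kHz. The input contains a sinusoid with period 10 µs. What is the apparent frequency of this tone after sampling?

T = 10 µs → f = 1/T = 100 kHz.
100 kHz mod fs = 3.1 kHz.
3.1 kHz ≤ fs/2 = 16.15 kHz, appears at 3.1 kHz.

3.1 kHz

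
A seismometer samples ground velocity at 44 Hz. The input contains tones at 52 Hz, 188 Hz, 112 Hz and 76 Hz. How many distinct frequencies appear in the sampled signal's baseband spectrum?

3

fs/2 = 22 Hz.
52 Hz mod fs = 8 Hz.
8 Hz ≤ fs/2 = 22 Hz, appears at 8 Hz.
188 Hz mod fs = 12 Hz.
12 Hz ≤ fs/2 = 22 Hz, appears at 12 Hz.
112 Hz mod fs = 24 Hz.
24 Hz > fs/2 = 22 Hz, folds to fs − 24 Hz = 20 Hz.
76 Hz mod fs = 32 Hz.
32 Hz > fs/2 = 22 Hz, folds to fs − 32 Hz = 12 Hz.
Distinct values: {8 Hz, 12 Hz, 20 Hz} → 3.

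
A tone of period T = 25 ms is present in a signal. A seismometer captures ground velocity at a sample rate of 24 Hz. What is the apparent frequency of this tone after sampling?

T = 25 ms → f = 1/T = 40 Hz.
40 Hz mod fs = 16 Hz.
16 Hz > fs/2 = 12 Hz, folds to fs − 16 Hz = 8 Hz.

8 Hz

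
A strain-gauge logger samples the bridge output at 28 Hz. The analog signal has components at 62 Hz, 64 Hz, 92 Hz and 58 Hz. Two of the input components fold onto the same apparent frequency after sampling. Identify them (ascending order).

64 Hz, 92 Hz

fs/2 = 14 Hz.
62 Hz mod fs = 6 Hz.
6 Hz ≤ fs/2 = 14 Hz, appears at 6 Hz.
64 Hz mod fs = 8 Hz.
8 Hz ≤ fs/2 = 14 Hz, appears at 8 Hz.
92 Hz mod fs = 8 Hz.
8 Hz ≤ fs/2 = 14 Hz, appears at 8 Hz.
58 Hz mod fs = 2 Hz.
2 Hz ≤ fs/2 = 14 Hz, appears at 2 Hz.
64 Hz and 92 Hz both map to 8 Hz.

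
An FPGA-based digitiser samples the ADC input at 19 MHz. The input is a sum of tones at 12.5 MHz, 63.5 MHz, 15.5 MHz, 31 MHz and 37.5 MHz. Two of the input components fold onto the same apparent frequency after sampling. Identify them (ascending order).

fs/2 = 9.5 MHz.
12.5 MHz > fs/2 = 9.5 MHz, folds to fs − 12.5 MHz = 6.5 MHz.
63.5 MHz mod fs = 6.5 MHz.
6.5 MHz ≤ fs/2 = 9.5 MHz, appears at 6.5 MHz.
15.5 MHz > fs/2 = 9.5 MHz, folds to fs − 15.5 MHz = 3.5 MHz.
31 MHz mod fs = 12 MHz.
12 MHz > fs/2 = 9.5 MHz, folds to fs − 12 MHz = 7 MHz.
37.5 MHz mod fs = 18.5 MHz.
18.5 MHz > fs/2 = 9.5 MHz, folds to fs − 18.5 MHz = 0.5 MHz.
12.5 MHz and 63.5 MHz both map to 6.5 MHz.

12.5 MHz, 63.5 MHz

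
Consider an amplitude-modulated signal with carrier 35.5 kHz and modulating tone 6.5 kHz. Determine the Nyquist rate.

AM sidebands sit at fc ± fm = 29 kHz and 42 kHz.
Highest-frequency component: 42 kHz.
Nyquist rate = 2 × 42 kHz = 84 kHz.

84 kHz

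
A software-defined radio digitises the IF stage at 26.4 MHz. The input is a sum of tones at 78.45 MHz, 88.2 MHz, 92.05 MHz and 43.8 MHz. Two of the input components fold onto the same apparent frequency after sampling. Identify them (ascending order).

43.8 MHz, 88.2 MHz

fs/2 = 13.2 MHz.
78.45 MHz mod fs = 25.65 MHz.
25.65 MHz > fs/2 = 13.2 MHz, folds to fs − 25.65 MHz = 0.75 MHz.
88.2 MHz mod fs = 9 MHz.
9 MHz ≤ fs/2 = 13.2 MHz, appears at 9 MHz.
92.05 MHz mod fs = 12.85 MHz.
12.85 MHz ≤ fs/2 = 13.2 MHz, appears at 12.85 MHz.
43.8 MHz mod fs = 17.4 MHz.
17.4 MHz > fs/2 = 13.2 MHz, folds to fs − 17.4 MHz = 9 MHz.
43.8 MHz and 88.2 MHz both map to 9 MHz.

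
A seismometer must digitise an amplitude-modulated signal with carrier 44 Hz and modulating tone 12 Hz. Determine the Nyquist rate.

112 Hz

AM sidebands sit at fc ± fm = 32 Hz and 56 Hz.
Highest-frequency component: 56 Hz.
Nyquist rate = 2 × 56 Hz = 112 Hz.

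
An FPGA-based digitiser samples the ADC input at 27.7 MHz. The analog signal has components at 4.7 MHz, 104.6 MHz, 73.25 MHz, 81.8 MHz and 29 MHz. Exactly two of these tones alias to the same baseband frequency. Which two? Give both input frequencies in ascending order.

29 MHz, 81.8 MHz

fs/2 = 13.85 MHz.
4.7 MHz ≤ fs/2 = 13.85 MHz, passes unchanged.
104.6 MHz mod fs = 21.5 MHz.
21.5 MHz > fs/2 = 13.85 MHz, folds to fs − 21.5 MHz = 6.2 MHz.
73.25 MHz mod fs = 17.85 MHz.
17.85 MHz > fs/2 = 13.85 MHz, folds to fs − 17.85 MHz = 9.85 MHz.
81.8 MHz mod fs = 26.4 MHz.
26.4 MHz > fs/2 = 13.85 MHz, folds to fs − 26.4 MHz = 1.3 MHz.
29 MHz mod fs = 1.3 MHz.
1.3 MHz ≤ fs/2 = 13.85 MHz, appears at 1.3 MHz.
29 MHz and 81.8 MHz both map to 1.3 MHz.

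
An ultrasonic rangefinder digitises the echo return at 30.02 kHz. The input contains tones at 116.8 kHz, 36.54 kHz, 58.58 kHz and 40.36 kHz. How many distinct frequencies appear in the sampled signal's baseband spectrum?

4

fs/2 = 15.01 kHz.
116.8 kHz mod fs = 26.74 kHz.
26.74 kHz > fs/2 = 15.01 kHz, folds to fs − 26.74 kHz = 3.28 kHz.
36.54 kHz mod fs = 6.52 kHz.
6.52 kHz ≤ fs/2 = 15.01 kHz, appears at 6.52 kHz.
58.58 kHz mod fs = 28.56 kHz.
28.56 kHz > fs/2 = 15.01 kHz, folds to fs − 28.56 kHz = 1.46 kHz.
40.36 kHz mod fs = 10.34 kHz.
10.34 kHz ≤ fs/2 = 15.01 kHz, appears at 10.34 kHz.
Distinct values: {1.46 kHz, 3.28 kHz, 6.52 kHz, 10.34 kHz} → 4.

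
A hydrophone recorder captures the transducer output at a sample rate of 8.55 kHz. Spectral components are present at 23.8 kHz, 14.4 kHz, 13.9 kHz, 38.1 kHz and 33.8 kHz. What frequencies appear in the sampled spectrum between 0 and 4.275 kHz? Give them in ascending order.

0.4 kHz, 1.85 kHz, 2.7 kHz, 3.2 kHz, 3.9 kHz

fs/2 = 4.275 kHz.
23.8 kHz mod fs = 6.7 kHz.
6.7 kHz > fs/2 = 4.275 kHz, folds to fs − 6.7 kHz = 1.85 kHz.
14.4 kHz mod fs = 5.85 kHz.
5.85 kHz > fs/2 = 4.275 kHz, folds to fs − 5.85 kHz = 2.7 kHz.
13.9 kHz mod fs = 5.35 kHz.
5.35 kHz > fs/2 = 4.275 kHz, folds to fs − 5.35 kHz = 3.2 kHz.
38.1 kHz mod fs = 3.9 kHz.
3.9 kHz ≤ fs/2 = 4.275 kHz, appears at 3.9 kHz.
33.8 kHz mod fs = 8.15 kHz.
8.15 kHz > fs/2 = 4.275 kHz, folds to fs − 8.15 kHz = 0.4 kHz.
Distinct values: {0.4 kHz, 1.85 kHz, 2.7 kHz, 3.2 kHz, 3.9 kHz}.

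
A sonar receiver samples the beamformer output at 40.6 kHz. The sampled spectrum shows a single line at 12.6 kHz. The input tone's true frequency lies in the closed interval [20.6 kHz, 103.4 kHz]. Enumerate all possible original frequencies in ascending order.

Frequencies that alias to 12.6 kHz are k·fs ± 12.6 kHz for integer k ≥ 0.
k=0: 12.6 kHz.
k=1: 28 kHz, 53.2 kHz.
k=2: 68.6 kHz, 93.8 kHz.
k=3: 109.2 kHz, 134.4 kHz.
Within [20.6 kHz, 103.4 kHz]: 28 kHz, 53.2 kHz, 68.6 kHz, 93.8 kHz.

28 kHz, 53.2 kHz, 68.6 kHz, 93.8 kHz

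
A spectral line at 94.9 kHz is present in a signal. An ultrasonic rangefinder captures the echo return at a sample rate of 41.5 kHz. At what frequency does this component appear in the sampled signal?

11.9 kHz

94.9 kHz mod fs = 11.9 kHz.
11.9 kHz ≤ fs/2 = 20.75 kHz, appears at 11.9 kHz.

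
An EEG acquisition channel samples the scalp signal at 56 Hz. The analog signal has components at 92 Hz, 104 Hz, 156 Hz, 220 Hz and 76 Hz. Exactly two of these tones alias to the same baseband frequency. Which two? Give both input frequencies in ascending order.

fs/2 = 28 Hz.
92 Hz mod fs = 36 Hz.
36 Hz > fs/2 = 28 Hz, folds to fs − 36 Hz = 20 Hz.
104 Hz mod fs = 48 Hz.
48 Hz > fs/2 = 28 Hz, folds to fs − 48 Hz = 8 Hz.
156 Hz mod fs = 44 Hz.
44 Hz > fs/2 = 28 Hz, folds to fs − 44 Hz = 12 Hz.
220 Hz mod fs = 52 Hz.
52 Hz > fs/2 = 28 Hz, folds to fs − 52 Hz = 4 Hz.
76 Hz mod fs = 20 Hz.
20 Hz ≤ fs/2 = 28 Hz, appears at 20 Hz.
76 Hz and 92 Hz both map to 20 Hz.

76 Hz, 92 Hz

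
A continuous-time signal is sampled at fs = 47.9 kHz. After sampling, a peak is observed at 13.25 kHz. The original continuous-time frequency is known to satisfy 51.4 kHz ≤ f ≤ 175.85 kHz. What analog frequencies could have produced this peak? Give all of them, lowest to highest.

61.15 kHz, 82.55 kHz, 109.05 kHz, 130.45 kHz, 156.95 kHz

Frequencies that alias to 13.25 kHz are k·fs ± 13.25 kHz for integer k ≥ 0.
k=0: 13.25 kHz.
k=1: 34.65 kHz, 61.15 kHz.
k=2: 82.55 kHz, 109.05 kHz.
k=3: 130.45 kHz, 156.95 kHz.
k=4: 178.35 kHz, 204.85 kHz.
Within [51.4 kHz, 175.85 kHz]: 61.15 kHz, 82.55 kHz, 109.05 kHz, 130.45 kHz, 156.95 kHz.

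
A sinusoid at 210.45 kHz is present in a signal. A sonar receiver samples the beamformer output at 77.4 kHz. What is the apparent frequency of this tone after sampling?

21.75 kHz

210.45 kHz mod fs = 55.65 kHz.
55.65 kHz > fs/2 = 38.7 kHz, folds to fs − 55.65 kHz = 21.75 kHz.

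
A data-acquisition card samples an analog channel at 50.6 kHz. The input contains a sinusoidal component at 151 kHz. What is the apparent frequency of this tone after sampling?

151 kHz mod fs = 49.8 kHz.
49.8 kHz > fs/2 = 25.3 kHz, folds to fs − 49.8 kHz = 0.8 kHz.

0.8 kHz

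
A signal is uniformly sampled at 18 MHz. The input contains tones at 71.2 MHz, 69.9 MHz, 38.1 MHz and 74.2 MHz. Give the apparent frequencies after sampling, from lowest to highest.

fs/2 = 9 MHz.
71.2 MHz mod fs = 17.2 MHz.
17.2 MHz > fs/2 = 9 MHz, folds to fs − 17.2 MHz = 0.8 MHz.
69.9 MHz mod fs = 15.9 MHz.
15.9 MHz > fs/2 = 9 MHz, folds to fs − 15.9 MHz = 2.1 MHz.
38.1 MHz mod fs = 2.1 MHz.
2.1 MHz ≤ fs/2 = 9 MHz, appears at 2.1 MHz.
74.2 MHz mod fs = 2.2 MHz.
2.2 MHz ≤ fs/2 = 9 MHz, appears at 2.2 MHz.
Distinct values: {0.8 MHz, 2.1 MHz, 2.2 MHz}.

0.8 MHz, 2.1 MHz, 2.2 MHz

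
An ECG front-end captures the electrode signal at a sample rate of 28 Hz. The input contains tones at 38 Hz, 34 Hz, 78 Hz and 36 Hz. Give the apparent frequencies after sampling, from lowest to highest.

6 Hz, 8 Hz, 10 Hz

fs/2 = 14 Hz.
38 Hz mod fs = 10 Hz.
10 Hz ≤ fs/2 = 14 Hz, appears at 10 Hz.
34 Hz mod fs = 6 Hz.
6 Hz ≤ fs/2 = 14 Hz, appears at 6 Hz.
78 Hz mod fs = 22 Hz.
22 Hz > fs/2 = 14 Hz, folds to fs − 22 Hz = 6 Hz.
36 Hz mod fs = 8 Hz.
8 Hz ≤ fs/2 = 14 Hz, appears at 8 Hz.
Distinct values: {6 Hz, 8 Hz, 10 Hz}.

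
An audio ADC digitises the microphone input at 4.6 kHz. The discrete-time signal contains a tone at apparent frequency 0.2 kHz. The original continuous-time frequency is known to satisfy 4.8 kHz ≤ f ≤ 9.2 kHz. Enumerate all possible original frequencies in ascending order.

Frequencies that alias to 0.2 kHz are k·fs ± 0.2 kHz for integer k ≥ 0.
k=0: 0.2 kHz.
k=1: 4.4 kHz, 4.8 kHz.
k=2: 9 kHz, 9.4 kHz.
k=3: 13.6 kHz, 14 kHz.
Within [4.8 kHz, 9.2 kHz]: 4.8 kHz, 9 kHz.

4.8 kHz, 9 kHz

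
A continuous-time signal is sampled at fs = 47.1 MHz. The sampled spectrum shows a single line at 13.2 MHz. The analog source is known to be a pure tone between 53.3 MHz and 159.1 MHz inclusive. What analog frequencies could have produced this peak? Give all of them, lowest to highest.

Frequencies that alias to 13.2 MHz are k·fs ± 13.2 MHz for integer k ≥ 0.
k=0: 13.2 MHz.
k=1: 33.9 MHz, 60.3 MHz.
k=2: 81 MHz, 107.4 MHz.
k=3: 128.1 MHz, 154.5 MHz.
k=4: 175.2 MHz, 201.6 MHz.
Within [53.3 MHz, 159.1 MHz]: 60.3 MHz, 81 MHz, 107.4 MHz, 128.1 MHz, 154.5 MHz.

60.3 MHz, 81 MHz, 107.4 MHz, 128.1 MHz, 154.5 MHz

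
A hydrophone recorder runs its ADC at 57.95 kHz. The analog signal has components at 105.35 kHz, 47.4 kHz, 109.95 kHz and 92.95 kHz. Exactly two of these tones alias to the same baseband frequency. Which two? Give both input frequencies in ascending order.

fs/2 = 28.975 kHz.
105.35 kHz mod fs = 47.4 kHz.
47.4 kHz > fs/2 = 28.975 kHz, folds to fs − 47.4 kHz = 10.55 kHz.
47.4 kHz > fs/2 = 28.975 kHz, folds to fs − 47.4 kHz = 10.55 kHz.
109.95 kHz mod fs = 52 kHz.
52 kHz > fs/2 = 28.975 kHz, folds to fs − 52 kHz = 5.95 kHz.
92.95 kHz mod fs = 35 kHz.
35 kHz > fs/2 = 28.975 kHz, folds to fs − 35 kHz = 22.95 kHz.
47.4 kHz and 105.35 kHz both map to 10.55 kHz.

47.4 kHz, 105.35 kHz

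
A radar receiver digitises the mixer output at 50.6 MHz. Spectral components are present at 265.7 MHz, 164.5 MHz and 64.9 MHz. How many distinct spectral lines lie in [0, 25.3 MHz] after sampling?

fs/2 = 25.3 MHz.
265.7 MHz mod fs = 12.7 MHz.
12.7 MHz ≤ fs/2 = 25.3 MHz, appears at 12.7 MHz.
164.5 MHz mod fs = 12.7 MHz.
12.7 MHz ≤ fs/2 = 25.3 MHz, appears at 12.7 MHz.
64.9 MHz mod fs = 14.3 MHz.
14.3 MHz ≤ fs/2 = 25.3 MHz, appears at 14.3 MHz.
Distinct values: {12.7 MHz, 14.3 MHz} → 2.

2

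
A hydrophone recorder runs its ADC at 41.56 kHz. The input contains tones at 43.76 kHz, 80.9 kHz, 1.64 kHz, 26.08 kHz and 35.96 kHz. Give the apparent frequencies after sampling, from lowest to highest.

1.64 kHz, 2.2 kHz, 2.22 kHz, 5.6 kHz, 15.48 kHz

fs/2 = 20.78 kHz.
43.76 kHz mod fs = 2.2 kHz.
2.2 kHz ≤ fs/2 = 20.78 kHz, appears at 2.2 kHz.
80.9 kHz mod fs = 39.34 kHz.
39.34 kHz > fs/2 = 20.78 kHz, folds to fs − 39.34 kHz = 2.22 kHz.
1.64 kHz ≤ fs/2 = 20.78 kHz, passes unchanged.
26.08 kHz > fs/2 = 20.78 kHz, folds to fs − 26.08 kHz = 15.48 kHz.
35.96 kHz > fs/2 = 20.78 kHz, folds to fs − 35.96 kHz = 5.6 kHz.
Distinct values: {1.64 kHz, 2.2 kHz, 2.22 kHz, 5.6 kHz, 15.48 kHz}.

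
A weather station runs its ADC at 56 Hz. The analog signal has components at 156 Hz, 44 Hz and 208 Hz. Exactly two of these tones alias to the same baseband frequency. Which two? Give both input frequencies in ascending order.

44 Hz, 156 Hz

fs/2 = 28 Hz.
156 Hz mod fs = 44 Hz.
44 Hz > fs/2 = 28 Hz, folds to fs − 44 Hz = 12 Hz.
44 Hz > fs/2 = 28 Hz, folds to fs − 44 Hz = 12 Hz.
208 Hz mod fs = 40 Hz.
40 Hz > fs/2 = 28 Hz, folds to fs − 40 Hz = 16 Hz.
44 Hz and 156 Hz both map to 12 Hz.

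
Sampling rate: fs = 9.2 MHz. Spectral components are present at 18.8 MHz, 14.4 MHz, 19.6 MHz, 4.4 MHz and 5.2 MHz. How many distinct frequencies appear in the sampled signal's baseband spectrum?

fs/2 = 4.6 MHz.
18.8 MHz mod fs = 0.4 MHz.
0.4 MHz ≤ fs/2 = 4.6 MHz, appears at 0.4 MHz.
14.4 MHz mod fs = 5.2 MHz.
5.2 MHz > fs/2 = 4.6 MHz, folds to fs − 5.2 MHz = 4 MHz.
19.6 MHz mod fs = 1.2 MHz.
1.2 MHz ≤ fs/2 = 4.6 MHz, appears at 1.2 MHz.
4.4 MHz ≤ fs/2 = 4.6 MHz, passes unchanged.
5.2 MHz > fs/2 = 4.6 MHz, folds to fs − 5.2 MHz = 4 MHz.
Distinct values: {0.4 MHz, 1.2 MHz, 4 MHz, 4.4 MHz} → 4.

4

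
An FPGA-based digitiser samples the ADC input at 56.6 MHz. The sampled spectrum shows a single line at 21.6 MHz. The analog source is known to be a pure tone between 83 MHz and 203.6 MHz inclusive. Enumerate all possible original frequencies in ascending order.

91.6 MHz, 134.8 MHz, 148.2 MHz, 191.4 MHz

Frequencies that alias to 21.6 MHz are k·fs ± 21.6 MHz for integer k ≥ 0.
k=0: 21.6 MHz.
k=1: 35 MHz, 78.2 MHz.
k=2: 91.6 MHz, 134.8 MHz.
k=3: 148.2 MHz, 191.4 MHz.
k=4: 204.8 MHz, 248 MHz.
Within [83 MHz, 203.6 MHz]: 91.6 MHz, 134.8 MHz, 148.2 MHz, 191.4 MHz.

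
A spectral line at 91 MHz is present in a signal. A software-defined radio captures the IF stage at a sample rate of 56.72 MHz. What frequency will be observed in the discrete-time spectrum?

91 MHz mod fs = 34.28 MHz.
34.28 MHz > fs/2 = 28.36 MHz, folds to fs − 34.28 MHz = 22.44 MHz.

22.44 MHz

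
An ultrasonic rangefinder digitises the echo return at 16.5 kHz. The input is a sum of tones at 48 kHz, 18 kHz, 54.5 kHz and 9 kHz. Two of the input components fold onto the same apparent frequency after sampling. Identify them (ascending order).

fs/2 = 8.25 kHz.
48 kHz mod fs = 15 kHz.
15 kHz > fs/2 = 8.25 kHz, folds to fs − 15 kHz = 1.5 kHz.
18 kHz mod fs = 1.5 kHz.
1.5 kHz ≤ fs/2 = 8.25 kHz, appears at 1.5 kHz.
54.5 kHz mod fs = 5 kHz.
5 kHz ≤ fs/2 = 8.25 kHz, appears at 5 kHz.
9 kHz > fs/2 = 8.25 kHz, folds to fs − 9 kHz = 7.5 kHz.
18 kHz and 48 kHz both map to 1.5 kHz.

18 kHz, 48 kHz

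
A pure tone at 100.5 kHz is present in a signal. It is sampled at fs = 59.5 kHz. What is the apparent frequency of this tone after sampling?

18.5 kHz

100.5 kHz mod fs = 41 kHz.
41 kHz > fs/2 = 29.75 kHz, folds to fs − 41 kHz = 18.5 kHz.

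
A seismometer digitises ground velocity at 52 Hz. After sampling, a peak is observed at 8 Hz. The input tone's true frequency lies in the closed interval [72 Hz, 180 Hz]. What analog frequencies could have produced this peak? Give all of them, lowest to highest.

96 Hz, 112 Hz, 148 Hz, 164 Hz

Frequencies that alias to 8 Hz are k·fs ± 8 Hz for integer k ≥ 0.
k=0: 8 Hz.
k=1: 44 Hz, 60 Hz.
k=2: 96 Hz, 112 Hz.
k=3: 148 Hz, 164 Hz.
k=4: 200 Hz, 216 Hz.
Within [72 Hz, 180 Hz]: 96 Hz, 112 Hz, 148 Hz, 164 Hz.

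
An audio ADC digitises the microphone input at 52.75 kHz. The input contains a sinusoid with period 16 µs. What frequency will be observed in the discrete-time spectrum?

T = 16 µs → f = 1/T = 62.5 kHz.
62.5 kHz mod fs = 9.75 kHz.
9.75 kHz ≤ fs/2 = 26.375 kHz, appears at 9.75 kHz.

9.75 kHz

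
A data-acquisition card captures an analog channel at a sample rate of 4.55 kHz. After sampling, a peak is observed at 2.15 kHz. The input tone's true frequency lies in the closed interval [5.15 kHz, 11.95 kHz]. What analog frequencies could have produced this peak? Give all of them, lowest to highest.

6.7 kHz, 6.95 kHz, 11.25 kHz, 11.5 kHz

Frequencies that alias to 2.15 kHz are k·fs ± 2.15 kHz for integer k ≥ 0.
k=0: 2.15 kHz.
k=1: 2.4 kHz, 6.7 kHz.
k=2: 6.95 kHz, 11.25 kHz.
k=3: 11.5 kHz, 15.8 kHz.
k=4: 16.05 kHz, 20.35 kHz.
Within [5.15 kHz, 11.95 kHz]: 6.7 kHz, 6.95 kHz, 11.25 kHz, 11.5 kHz.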